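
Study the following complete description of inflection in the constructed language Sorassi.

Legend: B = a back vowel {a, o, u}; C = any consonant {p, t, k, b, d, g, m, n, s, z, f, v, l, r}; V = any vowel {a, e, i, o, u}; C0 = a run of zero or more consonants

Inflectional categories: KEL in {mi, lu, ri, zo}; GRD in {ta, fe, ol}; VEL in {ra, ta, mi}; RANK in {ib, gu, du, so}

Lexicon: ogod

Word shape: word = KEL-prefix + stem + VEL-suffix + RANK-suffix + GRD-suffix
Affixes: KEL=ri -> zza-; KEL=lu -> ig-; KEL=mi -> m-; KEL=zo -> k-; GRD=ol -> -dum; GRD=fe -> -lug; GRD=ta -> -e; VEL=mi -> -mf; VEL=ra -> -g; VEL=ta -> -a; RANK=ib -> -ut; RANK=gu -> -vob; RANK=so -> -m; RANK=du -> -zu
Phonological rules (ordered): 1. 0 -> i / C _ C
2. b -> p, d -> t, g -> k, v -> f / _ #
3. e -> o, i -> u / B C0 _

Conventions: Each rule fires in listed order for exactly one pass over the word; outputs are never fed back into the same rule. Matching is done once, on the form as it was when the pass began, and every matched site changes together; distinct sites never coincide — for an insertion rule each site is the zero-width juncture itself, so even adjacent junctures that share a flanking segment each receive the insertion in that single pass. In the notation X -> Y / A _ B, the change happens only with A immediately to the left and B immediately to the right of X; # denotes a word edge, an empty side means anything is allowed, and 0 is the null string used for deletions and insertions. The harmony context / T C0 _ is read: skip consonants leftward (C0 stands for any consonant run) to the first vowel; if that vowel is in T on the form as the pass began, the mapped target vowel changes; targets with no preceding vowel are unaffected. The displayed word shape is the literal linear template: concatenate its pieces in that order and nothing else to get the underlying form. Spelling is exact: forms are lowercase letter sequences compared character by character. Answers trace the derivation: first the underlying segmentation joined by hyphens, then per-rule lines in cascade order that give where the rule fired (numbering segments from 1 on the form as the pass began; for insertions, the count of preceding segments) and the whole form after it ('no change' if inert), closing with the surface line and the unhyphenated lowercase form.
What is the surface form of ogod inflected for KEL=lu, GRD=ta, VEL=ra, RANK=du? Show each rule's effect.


underlying: ig-ogod-g-zu-e
1. 0 -> i / C _ C: inserts after position(s) 6, 7: igogodigizue
2. b -> p, d -> t, g -> k, v -> f / _ #: no change
3. e -> o, i -> u / B C0 _: fires at position(s) 7, 12: igogodugizuo
surface: igogodugizuo


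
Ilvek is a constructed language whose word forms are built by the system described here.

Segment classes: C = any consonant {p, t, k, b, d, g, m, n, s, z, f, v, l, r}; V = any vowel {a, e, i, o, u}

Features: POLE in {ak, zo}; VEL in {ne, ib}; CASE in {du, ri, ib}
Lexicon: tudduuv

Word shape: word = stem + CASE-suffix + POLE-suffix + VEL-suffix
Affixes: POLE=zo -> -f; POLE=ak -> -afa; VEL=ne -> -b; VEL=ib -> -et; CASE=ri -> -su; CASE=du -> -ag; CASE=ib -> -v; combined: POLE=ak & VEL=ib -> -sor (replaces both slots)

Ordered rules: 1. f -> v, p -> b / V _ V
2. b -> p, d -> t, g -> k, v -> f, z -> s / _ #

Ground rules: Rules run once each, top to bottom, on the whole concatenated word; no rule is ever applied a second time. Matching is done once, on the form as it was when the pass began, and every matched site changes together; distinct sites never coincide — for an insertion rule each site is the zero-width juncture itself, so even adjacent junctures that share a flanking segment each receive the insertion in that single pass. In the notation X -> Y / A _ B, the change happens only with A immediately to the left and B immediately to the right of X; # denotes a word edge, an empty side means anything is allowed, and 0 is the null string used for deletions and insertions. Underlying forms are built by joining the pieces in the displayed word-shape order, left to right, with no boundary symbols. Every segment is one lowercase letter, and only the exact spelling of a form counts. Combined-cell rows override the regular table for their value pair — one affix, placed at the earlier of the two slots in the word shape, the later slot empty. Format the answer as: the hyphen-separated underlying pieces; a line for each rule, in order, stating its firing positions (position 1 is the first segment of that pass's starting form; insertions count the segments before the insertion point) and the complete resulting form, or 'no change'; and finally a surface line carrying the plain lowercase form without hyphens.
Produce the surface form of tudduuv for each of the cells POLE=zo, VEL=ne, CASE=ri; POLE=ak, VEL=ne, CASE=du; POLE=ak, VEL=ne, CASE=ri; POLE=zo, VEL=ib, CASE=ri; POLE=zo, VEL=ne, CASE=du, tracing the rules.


cell POLE=zo, VEL=ne, CASE=ri:
underlying: tudduuv-su-f-b
1. f -> v, p -> b / V _ V: no change
2. b -> p, d -> t, g -> k, v -> f, z -> s / _ #: fires at position(s) 11: tudduuvsufp
surface: tudduuvsufp

cell POLE=ak, VEL=ne, CASE=du:
underlying: tudduuv-ag-afa-b
1. f -> v, p -> b / V _ V: fires at position(s) 11: tudduuvagavab
2. b -> p, d -> t, g -> k, v -> f, z -> s / _ #: fires at position(s) 13: tudduuvagavap
surface: tudduuvagavap

cell POLE=ak, VEL=ne, CASE=ri:
underlying: tudduuv-su-afa-b
1. f -> v, p -> b / V _ V: fires at position(s) 11: tudduuvsuavab
2. b -> p, d -> t, g -> k, v -> f, z -> s / _ #: fires at position(s) 13: tudduuvsuavap
surface: tudduuvsuavap

cell POLE=zo, VEL=ib, CASE=ri:
underlying: tudduuv-su-f-et
1. f -> v, p -> b / V _ V: fires at position(s) 10: tudduuvsuvet
2. b -> p, d -> t, g -> k, v -> f, z -> s / _ #: no change
surface: tudduuvsuvet

cell POLE=zo, VEL=ne, CASE=du:
underlying: tudduuv-ag-f-b
1. f -> v, p -> b / V _ V: no change
2. b -> p, d -> t, g -> k, v -> f, z -> s / _ #: fires at position(s) 11: tudduuvagfp
surface: tudduuvagfp


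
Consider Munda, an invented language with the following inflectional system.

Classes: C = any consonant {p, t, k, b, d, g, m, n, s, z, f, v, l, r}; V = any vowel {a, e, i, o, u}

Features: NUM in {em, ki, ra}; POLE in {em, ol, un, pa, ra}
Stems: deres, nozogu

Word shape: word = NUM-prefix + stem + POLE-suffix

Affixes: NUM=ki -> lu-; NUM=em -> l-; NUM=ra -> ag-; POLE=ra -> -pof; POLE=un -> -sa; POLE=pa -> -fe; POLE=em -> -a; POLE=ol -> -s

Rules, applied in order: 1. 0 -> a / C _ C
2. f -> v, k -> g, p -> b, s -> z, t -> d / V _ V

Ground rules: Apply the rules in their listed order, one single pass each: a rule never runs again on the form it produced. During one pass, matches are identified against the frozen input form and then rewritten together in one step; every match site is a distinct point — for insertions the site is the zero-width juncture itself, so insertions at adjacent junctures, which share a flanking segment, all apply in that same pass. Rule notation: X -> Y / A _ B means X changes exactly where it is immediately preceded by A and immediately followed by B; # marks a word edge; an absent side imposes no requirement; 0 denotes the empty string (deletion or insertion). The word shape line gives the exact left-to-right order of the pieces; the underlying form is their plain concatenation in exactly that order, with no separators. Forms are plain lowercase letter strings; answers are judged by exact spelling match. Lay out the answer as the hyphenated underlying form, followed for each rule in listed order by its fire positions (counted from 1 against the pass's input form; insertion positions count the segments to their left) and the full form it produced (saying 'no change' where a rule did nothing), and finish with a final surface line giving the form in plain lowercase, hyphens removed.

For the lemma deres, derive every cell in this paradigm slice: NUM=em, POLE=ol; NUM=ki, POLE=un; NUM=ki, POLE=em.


cell NUM=em, POLE=ol:
underlying: l-deres-s
1. 0 -> a / C _ C: inserts after position(s) 1, 6: laderesas
2. f -> v, k -> g, p -> b, s -> z, t -> d / V _ V: fires at position(s) 7: laderezas
surface: laderezas

cell NUM=ki, POLE=un:
underlying: lu-deres-sa
1. 0 -> a / C _ C: inserts after position(s) 7: luderesasa
2. f -> v, k -> g, p -> b, s -> z, t -> d / V _ V: fires at position(s) 7, 9: luderezaza
surface: luderezaza

cell NUM=ki, POLE=em:
underlying: lu-deres-a
1. 0 -> a / C _ C: no change
2. f -> v, k -> g, p -> b, s -> z, t -> d / V _ V: fires at position(s) 7: ludereza
surface: ludereza


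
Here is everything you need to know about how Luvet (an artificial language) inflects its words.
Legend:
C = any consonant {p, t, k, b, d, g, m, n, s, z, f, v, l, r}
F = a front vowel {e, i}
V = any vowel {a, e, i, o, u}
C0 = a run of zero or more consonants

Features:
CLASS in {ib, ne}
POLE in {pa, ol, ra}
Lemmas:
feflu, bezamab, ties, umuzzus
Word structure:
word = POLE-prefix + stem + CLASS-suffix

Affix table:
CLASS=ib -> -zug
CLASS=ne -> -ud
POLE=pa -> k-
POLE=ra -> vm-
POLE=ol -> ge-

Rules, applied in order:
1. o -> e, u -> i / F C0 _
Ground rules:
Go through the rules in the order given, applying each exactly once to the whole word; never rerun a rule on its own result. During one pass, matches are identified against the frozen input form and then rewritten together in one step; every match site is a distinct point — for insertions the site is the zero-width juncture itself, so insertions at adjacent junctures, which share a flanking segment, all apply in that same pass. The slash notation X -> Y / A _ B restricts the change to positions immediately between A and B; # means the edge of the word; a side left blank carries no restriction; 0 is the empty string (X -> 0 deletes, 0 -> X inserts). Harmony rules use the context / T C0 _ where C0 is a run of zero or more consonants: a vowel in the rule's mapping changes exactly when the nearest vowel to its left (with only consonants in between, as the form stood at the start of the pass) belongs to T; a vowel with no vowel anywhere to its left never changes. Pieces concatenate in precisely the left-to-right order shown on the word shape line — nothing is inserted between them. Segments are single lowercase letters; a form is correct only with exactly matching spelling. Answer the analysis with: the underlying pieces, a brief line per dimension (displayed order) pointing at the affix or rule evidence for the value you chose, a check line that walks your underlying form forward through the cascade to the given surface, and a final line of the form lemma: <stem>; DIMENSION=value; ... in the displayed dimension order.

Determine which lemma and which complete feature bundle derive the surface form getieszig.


underlying: ge-ties-zug
CLASS=ib - signalled by the affix -zug
POLE=ol - signalled by the affix ge-
check: getieszug -> getieszig
lemma: ties; CLASS=ib; POLE=ol


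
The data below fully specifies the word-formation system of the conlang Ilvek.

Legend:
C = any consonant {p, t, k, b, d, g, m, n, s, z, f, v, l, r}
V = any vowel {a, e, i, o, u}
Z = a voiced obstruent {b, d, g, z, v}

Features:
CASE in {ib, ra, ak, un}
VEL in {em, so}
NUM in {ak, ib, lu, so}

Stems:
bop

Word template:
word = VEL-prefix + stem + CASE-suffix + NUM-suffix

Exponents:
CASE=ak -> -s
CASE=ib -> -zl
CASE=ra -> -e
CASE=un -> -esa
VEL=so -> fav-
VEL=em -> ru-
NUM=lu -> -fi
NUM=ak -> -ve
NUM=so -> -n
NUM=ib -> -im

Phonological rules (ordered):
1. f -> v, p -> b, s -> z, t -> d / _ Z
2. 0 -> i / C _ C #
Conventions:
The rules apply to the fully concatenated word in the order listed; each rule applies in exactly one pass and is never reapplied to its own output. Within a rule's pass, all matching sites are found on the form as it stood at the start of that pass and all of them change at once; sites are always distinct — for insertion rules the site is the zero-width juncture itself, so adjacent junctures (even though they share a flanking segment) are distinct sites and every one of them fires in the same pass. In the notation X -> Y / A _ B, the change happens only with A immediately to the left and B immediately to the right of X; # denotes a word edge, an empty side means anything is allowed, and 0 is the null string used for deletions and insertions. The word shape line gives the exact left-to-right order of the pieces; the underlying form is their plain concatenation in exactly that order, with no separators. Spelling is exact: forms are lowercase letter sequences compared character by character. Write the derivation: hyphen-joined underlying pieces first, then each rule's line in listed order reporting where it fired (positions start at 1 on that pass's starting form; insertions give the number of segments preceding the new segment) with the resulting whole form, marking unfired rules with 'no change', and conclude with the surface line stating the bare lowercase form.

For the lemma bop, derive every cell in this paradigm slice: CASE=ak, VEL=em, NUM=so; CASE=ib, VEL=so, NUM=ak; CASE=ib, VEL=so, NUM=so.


cell CASE=ak, VEL=em, NUM=so:
underlying: ru-bop-s-n
1. f -> v, p -> b, s -> z, t -> d / _ Z: no change
2. 0 -> i / C _ C #: inserts after position(s) 6: rubopsin
surface: rubopsin

cell CASE=ib, VEL=so, NUM=ak:
underlying: fav-bop-zl-ve
1. f -> v, p -> b, s -> z, t -> d / _ Z: fires at position(s) 6: favbobzlve
2. 0 -> i / C _ C #: no change
surface: favbobzlve

cell CASE=ib, VEL=so, NUM=so:
underlying: fav-bop-zl-n
1. f -> v, p -> b, s -> z, t -> d / _ Z: fires at position(s) 6: favbobzln
2. 0 -> i / C _ C #: inserts after position(s) 8: favbobzlin
surface: favbobzlin


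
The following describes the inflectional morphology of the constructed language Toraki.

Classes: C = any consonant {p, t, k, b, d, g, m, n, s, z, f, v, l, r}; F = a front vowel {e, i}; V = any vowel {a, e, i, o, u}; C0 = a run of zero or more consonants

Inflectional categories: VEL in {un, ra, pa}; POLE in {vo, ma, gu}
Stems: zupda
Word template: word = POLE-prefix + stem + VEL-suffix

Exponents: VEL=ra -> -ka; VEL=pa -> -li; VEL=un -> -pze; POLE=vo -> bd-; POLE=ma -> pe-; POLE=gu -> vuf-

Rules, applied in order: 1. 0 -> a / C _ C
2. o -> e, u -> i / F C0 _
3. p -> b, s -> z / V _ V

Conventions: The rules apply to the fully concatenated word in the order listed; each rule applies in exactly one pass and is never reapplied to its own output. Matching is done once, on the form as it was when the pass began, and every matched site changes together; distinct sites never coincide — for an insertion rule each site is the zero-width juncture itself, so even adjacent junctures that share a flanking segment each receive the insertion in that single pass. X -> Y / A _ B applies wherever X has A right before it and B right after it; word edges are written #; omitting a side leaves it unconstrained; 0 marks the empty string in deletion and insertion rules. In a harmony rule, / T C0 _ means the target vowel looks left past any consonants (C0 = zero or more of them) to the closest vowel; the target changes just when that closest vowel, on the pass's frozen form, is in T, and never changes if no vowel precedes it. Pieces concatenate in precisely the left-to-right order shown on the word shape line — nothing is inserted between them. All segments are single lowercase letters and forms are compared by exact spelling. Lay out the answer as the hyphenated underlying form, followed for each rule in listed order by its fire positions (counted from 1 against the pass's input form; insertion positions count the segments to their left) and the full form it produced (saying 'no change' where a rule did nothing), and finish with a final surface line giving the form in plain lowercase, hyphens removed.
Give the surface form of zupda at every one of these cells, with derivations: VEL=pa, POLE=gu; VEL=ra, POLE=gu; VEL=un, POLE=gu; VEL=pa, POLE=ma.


cell VEL=pa, POLE=gu:
underlying: vuf-zupda-li
1. 0 -> a / C _ C: inserts after position(s) 3, 6: vufazupadali
2. o -> e, u -> i / F C0 _: no change
3. p -> b, s -> z / V _ V: fires at position(s) 7: vufazubadali
surface: vufazubadali

cell VEL=ra, POLE=gu:
underlying: vuf-zupda-ka
1. 0 -> a / C _ C: inserts after position(s) 3, 6: vufazupadaka
2. o -> e, u -> i / F C0 _: no change
3. p -> b, s -> z / V _ V: fires at position(s) 7: vufazubadaka
surface: vufazubadaka

cell VEL=un, POLE=gu:
underlying: vuf-zupda-pze
1. 0 -> a / C _ C: inserts after position(s) 3, 6, 9: vufazupadapaze
2. o -> e, u -> i / F C0 _: no change
3. p -> b, s -> z / V _ V: fires at position(s) 7, 11: vufazubadabaze
surface: vufazubadabaze

cell VEL=pa, POLE=ma:
underlying: pe-zupda-li
1. 0 -> a / C _ C: inserts after position(s) 5: pezupadali
2. o -> e, u -> i / F C0 _: fires at position(s) 4: pezipadali
3. p -> b, s -> z / V _ V: fires at position(s) 5: pezibadali
surface: pezibadali


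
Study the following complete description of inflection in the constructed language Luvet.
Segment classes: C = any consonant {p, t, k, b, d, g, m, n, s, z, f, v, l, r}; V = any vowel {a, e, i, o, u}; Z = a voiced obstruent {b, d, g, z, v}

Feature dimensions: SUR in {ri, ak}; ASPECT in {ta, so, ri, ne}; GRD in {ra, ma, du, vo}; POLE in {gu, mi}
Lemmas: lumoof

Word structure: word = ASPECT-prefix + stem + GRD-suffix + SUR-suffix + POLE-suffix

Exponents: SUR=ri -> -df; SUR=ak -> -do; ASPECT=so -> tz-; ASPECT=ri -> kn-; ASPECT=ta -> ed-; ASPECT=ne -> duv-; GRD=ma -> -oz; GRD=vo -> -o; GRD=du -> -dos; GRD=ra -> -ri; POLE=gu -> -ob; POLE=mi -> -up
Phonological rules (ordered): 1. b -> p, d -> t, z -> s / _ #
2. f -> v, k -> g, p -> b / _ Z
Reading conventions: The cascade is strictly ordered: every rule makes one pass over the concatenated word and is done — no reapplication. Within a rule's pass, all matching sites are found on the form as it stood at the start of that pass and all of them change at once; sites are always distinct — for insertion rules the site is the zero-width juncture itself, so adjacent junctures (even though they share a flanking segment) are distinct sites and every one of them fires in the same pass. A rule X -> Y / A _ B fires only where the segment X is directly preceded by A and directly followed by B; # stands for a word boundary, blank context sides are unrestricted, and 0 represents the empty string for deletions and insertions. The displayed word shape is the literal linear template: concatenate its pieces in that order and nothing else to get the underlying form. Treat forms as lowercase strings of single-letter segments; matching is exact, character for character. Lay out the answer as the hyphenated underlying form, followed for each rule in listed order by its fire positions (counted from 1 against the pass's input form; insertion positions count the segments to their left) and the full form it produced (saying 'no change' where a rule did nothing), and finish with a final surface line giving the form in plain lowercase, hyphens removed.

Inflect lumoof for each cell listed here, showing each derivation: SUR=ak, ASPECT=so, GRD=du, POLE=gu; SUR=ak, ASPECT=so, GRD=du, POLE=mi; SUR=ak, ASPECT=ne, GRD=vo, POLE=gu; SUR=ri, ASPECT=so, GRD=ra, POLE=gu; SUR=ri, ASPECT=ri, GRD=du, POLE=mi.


cell SUR=ak, ASPECT=so, GRD=du, POLE=gu:
underlying: tz-lumoof-dos-do-ob
1. b -> p, d -> t, z -> s / _ #: fires at position(s) 15: tzlumoofdosdoop
2. f -> v, k -> g, p -> b / _ Z: fires at position(s) 8: tzlumoovdosdoop
surface: tzlumoovdosdoop

cell SUR=ak, ASPECT=so, GRD=du, POLE=mi:
underlying: tz-lumoof-dos-do-up
1. b -> p, d -> t, z -> s / _ #: no change
2. f -> v, k -> g, p -> b / _ Z: fires at position(s) 8: tzlumoovdosdoup
surface: tzlumoovdosdoup

cell SUR=ak, ASPECT=ne, GRD=vo, POLE=gu:
underlying: duv-lumoof-o-do-ob
1. b -> p, d -> t, z -> s / _ #: fires at position(s) 14: duvlumoofodoop
2. f -> v, k -> g, p -> b / _ Z: no change
surface: duvlumoofodoop

cell SUR=ri, ASPECT=so, GRD=ra, POLE=gu:
underlying: tz-lumoof-ri-df-ob
1. b -> p, d -> t, z -> s / _ #: fires at position(s) 14: tzlumoofridfop
2. f -> v, k -> g, p -> b / _ Z: no change
surface: tzlumoofridfop

cell SUR=ri, ASPECT=ri, GRD=du, POLE=mi:
underlying: kn-lumoof-dos-df-up
1. b -> p, d -> t, z -> s / _ #: no change
2. f -> v, k -> g, p -> b / _ Z: fires at position(s) 8: knlumoovdosdfup
surface: knlumoovdosdfup


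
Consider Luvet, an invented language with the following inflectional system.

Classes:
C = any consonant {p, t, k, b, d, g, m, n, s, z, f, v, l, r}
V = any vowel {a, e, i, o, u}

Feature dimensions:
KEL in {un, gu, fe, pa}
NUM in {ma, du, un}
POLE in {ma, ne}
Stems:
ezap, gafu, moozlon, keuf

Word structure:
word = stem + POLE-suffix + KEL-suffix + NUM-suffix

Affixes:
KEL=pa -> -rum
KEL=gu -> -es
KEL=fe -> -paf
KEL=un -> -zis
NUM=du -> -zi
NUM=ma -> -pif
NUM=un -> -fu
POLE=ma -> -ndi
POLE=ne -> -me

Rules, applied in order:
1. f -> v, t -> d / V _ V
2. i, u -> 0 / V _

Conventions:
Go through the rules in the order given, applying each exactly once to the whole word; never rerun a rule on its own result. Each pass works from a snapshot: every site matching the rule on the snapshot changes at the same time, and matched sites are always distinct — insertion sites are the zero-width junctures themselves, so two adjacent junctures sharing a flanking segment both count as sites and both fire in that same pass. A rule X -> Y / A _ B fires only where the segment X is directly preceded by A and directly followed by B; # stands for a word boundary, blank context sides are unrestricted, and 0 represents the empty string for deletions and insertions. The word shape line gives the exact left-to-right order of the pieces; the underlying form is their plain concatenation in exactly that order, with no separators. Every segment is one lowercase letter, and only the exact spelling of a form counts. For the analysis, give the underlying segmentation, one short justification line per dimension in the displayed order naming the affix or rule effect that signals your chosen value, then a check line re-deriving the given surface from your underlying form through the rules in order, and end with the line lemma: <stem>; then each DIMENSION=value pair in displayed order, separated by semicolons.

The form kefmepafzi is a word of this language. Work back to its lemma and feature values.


underlying: keuf-me-paf-zi
KEL=fe - signalled by the affix -paf
NUM=du - signalled by the affix -zi
POLE=ne - signalled by the affix -me
check: keufmepafzi -> keufmepafzi -> kefmepafzi
lemma: keuf; KEL=fe; NUM=du; POLE=ne


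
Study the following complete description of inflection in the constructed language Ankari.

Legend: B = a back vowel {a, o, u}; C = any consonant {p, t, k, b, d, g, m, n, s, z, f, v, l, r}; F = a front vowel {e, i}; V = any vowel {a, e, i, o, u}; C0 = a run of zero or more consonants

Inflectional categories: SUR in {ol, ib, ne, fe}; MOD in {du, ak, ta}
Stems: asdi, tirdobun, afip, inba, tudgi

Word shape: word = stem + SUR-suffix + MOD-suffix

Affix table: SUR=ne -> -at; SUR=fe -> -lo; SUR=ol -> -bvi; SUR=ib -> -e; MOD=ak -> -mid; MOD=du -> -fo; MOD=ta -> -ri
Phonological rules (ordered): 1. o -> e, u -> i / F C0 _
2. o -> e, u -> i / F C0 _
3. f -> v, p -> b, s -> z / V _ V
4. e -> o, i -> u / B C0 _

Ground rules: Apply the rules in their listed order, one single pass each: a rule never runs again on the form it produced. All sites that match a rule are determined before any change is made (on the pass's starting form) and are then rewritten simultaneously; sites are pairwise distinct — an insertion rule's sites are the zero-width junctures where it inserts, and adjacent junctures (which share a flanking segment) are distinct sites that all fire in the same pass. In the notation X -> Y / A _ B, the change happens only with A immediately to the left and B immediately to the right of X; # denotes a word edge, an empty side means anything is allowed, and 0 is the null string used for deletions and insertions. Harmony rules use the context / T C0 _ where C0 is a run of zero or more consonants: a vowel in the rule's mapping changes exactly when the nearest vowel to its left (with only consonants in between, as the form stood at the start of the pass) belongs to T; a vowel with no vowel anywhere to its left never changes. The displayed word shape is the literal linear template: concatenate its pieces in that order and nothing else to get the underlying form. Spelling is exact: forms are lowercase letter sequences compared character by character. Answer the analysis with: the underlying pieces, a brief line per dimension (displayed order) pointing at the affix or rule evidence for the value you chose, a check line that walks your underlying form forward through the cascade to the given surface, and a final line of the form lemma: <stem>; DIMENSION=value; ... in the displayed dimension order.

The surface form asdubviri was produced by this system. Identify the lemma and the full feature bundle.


underlying: asdi-bvi-ri
SUR=ol - signalled by the affix -bvi
MOD=ta - signalled by the affix -ri
check: asdibviri -> asdibviri -> asdibviri -> asdibviri -> asdubviri
lemma: asdi; SUR=ol; MOD=ta


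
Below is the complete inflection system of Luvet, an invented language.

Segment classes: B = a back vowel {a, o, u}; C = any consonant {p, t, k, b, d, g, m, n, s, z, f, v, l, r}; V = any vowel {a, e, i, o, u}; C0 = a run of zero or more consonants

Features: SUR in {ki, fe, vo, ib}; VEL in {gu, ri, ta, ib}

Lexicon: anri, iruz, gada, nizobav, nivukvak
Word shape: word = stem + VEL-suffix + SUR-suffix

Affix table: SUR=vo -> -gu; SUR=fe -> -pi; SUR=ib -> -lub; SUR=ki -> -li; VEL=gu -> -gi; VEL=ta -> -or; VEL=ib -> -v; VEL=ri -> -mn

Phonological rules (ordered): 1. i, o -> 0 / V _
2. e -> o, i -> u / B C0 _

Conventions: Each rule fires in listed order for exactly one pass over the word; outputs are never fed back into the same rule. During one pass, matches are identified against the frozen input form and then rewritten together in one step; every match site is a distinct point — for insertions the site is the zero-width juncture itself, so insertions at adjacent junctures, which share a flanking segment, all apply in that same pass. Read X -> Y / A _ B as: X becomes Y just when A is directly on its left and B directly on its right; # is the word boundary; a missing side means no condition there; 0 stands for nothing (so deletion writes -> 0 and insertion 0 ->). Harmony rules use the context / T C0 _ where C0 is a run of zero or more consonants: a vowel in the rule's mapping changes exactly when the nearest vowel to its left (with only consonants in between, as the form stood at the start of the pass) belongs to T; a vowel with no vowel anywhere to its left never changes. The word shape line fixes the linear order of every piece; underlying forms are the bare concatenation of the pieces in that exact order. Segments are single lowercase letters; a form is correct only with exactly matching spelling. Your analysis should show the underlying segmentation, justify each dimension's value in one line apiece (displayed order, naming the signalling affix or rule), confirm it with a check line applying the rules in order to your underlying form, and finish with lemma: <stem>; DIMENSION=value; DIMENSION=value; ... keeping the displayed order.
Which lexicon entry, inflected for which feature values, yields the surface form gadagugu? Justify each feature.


underlying: gada-gi-gu
SUR=vo - signalled by the affix -gu
VEL=gu - signalled by the affix -gi
check: gadagigu -> gadagigu -> gadagugu
lemma: gada; SUR=vo; VEL=gu


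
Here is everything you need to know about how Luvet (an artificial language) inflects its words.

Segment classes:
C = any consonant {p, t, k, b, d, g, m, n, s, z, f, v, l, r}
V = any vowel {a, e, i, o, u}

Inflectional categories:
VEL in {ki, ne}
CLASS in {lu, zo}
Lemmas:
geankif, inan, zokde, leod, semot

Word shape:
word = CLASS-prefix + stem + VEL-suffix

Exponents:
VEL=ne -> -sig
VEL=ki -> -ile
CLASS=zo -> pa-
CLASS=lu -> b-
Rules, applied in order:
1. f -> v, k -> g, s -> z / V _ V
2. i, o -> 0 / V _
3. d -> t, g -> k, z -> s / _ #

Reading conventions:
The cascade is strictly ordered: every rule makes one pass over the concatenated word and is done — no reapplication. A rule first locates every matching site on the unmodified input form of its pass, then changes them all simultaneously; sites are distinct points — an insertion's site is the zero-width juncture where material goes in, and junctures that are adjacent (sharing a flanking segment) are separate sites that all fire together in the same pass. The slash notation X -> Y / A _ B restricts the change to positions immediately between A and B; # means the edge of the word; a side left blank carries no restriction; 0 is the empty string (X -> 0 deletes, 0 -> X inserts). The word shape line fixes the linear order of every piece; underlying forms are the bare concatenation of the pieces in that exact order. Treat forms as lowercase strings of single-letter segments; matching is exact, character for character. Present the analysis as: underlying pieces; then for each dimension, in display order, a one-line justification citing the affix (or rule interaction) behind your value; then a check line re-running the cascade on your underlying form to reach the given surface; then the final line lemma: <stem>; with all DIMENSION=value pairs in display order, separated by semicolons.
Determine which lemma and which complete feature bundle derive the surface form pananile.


underlying: pa-inan-ile
VEL=ki - signalled by the affix -ile
CLASS=zo - signalled by the affix pa-
check: painanile -> painanile -> pananile -> pananile
lemma: inan; VEL=ki; CLASS=zo


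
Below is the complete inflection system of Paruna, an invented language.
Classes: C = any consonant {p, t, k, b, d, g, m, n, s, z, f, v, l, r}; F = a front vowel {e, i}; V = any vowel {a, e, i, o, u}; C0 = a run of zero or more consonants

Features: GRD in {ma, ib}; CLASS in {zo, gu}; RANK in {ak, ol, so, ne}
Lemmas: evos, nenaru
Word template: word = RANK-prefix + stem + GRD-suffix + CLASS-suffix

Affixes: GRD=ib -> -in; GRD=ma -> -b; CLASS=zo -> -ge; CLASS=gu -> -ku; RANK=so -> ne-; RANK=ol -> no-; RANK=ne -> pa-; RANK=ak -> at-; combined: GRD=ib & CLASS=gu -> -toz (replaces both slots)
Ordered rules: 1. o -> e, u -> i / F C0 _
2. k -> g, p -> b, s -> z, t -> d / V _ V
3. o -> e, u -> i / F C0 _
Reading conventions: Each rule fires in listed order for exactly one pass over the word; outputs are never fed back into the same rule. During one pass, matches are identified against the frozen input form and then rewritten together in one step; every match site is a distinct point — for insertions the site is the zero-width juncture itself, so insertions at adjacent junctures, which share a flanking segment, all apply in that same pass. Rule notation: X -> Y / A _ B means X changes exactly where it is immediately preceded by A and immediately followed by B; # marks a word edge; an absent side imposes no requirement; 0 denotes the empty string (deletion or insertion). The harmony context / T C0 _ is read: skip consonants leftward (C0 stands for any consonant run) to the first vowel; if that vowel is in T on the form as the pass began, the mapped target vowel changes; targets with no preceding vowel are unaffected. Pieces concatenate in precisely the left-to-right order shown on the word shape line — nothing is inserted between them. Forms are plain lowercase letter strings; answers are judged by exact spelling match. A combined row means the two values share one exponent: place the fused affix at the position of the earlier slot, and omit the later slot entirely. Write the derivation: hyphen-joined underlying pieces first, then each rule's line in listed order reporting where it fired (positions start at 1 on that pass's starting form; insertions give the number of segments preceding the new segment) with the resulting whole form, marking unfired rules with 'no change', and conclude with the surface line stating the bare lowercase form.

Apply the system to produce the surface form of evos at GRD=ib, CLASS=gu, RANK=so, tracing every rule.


underlying: ne-evos-toz
1. o -> e, u -> i / F C0 _: fires at position(s) 5: neevestoz
2. k -> g, p -> b, s -> z, t -> d / V _ V: no change
3. o -> e, u -> i / F C0 _: fires at position(s) 8: neevestez
surface: neevestez


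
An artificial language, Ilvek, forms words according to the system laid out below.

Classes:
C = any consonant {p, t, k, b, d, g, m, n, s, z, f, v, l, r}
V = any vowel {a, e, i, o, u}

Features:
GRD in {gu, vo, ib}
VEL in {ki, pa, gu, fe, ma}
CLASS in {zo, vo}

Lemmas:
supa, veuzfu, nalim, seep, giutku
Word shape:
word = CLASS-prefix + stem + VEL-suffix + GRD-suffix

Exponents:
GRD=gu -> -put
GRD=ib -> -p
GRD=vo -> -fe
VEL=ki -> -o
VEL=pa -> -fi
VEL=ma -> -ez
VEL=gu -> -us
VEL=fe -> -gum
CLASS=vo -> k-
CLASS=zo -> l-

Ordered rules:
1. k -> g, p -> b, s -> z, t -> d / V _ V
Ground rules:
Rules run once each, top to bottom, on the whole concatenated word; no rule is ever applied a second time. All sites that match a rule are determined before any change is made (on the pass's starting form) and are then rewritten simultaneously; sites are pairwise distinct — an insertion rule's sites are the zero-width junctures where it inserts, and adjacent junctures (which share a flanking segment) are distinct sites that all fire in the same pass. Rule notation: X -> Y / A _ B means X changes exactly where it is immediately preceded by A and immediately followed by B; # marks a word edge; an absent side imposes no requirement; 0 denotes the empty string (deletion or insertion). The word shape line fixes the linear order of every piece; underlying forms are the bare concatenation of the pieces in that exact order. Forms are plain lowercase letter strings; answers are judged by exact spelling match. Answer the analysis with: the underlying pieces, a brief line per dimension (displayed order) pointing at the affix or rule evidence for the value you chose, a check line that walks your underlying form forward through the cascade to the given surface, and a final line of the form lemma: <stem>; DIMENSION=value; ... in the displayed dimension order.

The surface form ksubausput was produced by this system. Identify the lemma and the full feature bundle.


underlying: k-supa-us-put
GRD=gu - signalled by the affix -put
VEL=gu - signalled by the affix -us
CLASS=vo - signalled by the affix k-
check: ksupausput -> ksubausput
lemma: supa; GRD=gu; VEL=gu; CLASS=vo


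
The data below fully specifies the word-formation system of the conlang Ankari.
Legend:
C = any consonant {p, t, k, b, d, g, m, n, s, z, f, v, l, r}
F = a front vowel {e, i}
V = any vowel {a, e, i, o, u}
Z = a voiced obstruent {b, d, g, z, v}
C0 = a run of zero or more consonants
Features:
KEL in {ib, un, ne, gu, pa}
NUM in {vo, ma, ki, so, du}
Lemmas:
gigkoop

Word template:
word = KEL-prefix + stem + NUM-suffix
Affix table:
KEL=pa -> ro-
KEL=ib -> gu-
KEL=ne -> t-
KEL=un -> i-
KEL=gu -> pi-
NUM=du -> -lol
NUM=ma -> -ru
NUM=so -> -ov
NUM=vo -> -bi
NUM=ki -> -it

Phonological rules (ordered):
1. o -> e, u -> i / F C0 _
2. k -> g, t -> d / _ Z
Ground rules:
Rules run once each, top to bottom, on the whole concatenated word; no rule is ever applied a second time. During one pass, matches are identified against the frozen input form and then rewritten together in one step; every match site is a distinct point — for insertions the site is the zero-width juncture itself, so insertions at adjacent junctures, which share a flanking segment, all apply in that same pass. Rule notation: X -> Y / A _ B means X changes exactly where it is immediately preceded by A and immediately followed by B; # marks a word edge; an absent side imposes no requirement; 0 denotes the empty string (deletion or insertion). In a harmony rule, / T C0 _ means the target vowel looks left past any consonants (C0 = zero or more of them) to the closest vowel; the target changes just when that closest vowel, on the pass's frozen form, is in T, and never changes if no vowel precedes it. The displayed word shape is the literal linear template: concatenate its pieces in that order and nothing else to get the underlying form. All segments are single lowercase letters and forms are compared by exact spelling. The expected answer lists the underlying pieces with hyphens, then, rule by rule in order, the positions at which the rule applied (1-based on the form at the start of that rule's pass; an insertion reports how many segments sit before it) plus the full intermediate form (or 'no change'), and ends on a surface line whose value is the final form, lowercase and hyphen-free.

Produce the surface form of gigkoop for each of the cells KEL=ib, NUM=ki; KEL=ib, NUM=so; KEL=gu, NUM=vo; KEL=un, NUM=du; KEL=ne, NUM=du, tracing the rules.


cell KEL=ib, NUM=ki:
underlying: gu-gigkoop-it
1. o -> e, u -> i / F C0 _: fires at position(s) 7: gugigkeopit
2. k -> g, t -> d / _ Z: no change
surface: gugigkeopit

cell KEL=ib, NUM=so:
underlying: gu-gigkoop-ov
1. o -> e, u -> i / F C0 _: fires at position(s) 7: gugigkeopov
2. k -> g, t -> d / _ Z: no change
surface: gugigkeopov

cell KEL=gu, NUM=vo:
underlying: pi-gigkoop-bi
1. o -> e, u -> i / F C0 _: fires at position(s) 7: pigigkeopbi
2. k -> g, t -> d / _ Z: no change
surface: pigigkeopbi

cell KEL=un, NUM=du:
underlying: i-gigkoop-lol
1. o -> e, u -> i / F C0 _: fires at position(s) 6: igigkeoplol
2. k -> g, t -> d / _ Z: no change
surface: igigkeoplol

cell KEL=ne, NUM=du:
underlying: t-gigkoop-lol
1. o -> e, u -> i / F C0 _: fires at position(s) 6: tgigkeoplol
2. k -> g, t -> d / _ Z: fires at position(s) 1: dgigkeoplol
surface: dgigkeoplol


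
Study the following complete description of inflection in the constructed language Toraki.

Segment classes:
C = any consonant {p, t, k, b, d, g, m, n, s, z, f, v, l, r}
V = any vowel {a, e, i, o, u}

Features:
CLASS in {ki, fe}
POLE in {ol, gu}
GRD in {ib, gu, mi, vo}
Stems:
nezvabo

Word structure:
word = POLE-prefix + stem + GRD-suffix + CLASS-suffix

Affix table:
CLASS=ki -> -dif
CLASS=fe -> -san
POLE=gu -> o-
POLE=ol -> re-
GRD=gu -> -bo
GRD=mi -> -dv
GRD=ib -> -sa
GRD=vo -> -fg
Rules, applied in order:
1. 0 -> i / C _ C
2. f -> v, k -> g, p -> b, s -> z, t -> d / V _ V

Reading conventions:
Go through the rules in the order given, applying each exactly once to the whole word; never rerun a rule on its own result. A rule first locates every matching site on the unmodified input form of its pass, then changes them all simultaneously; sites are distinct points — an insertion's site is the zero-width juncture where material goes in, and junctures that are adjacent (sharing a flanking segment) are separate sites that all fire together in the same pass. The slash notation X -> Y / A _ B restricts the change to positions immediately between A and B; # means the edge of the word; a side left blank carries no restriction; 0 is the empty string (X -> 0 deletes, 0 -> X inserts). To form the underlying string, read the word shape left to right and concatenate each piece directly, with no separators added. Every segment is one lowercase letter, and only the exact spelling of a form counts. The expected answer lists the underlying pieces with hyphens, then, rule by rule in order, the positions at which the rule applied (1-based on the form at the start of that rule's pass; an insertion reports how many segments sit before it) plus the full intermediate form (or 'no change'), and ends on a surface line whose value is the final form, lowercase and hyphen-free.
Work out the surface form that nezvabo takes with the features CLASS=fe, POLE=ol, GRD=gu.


underlying: re-nezvabo-bo-san
1. 0 -> i / C _ C: inserts after position(s) 5: renezivabobosan
2. f -> v, k -> g, p -> b, s -> z, t -> d / V _ V: fires at position(s) 13: renezivabobozan
surface: renezivabobozan


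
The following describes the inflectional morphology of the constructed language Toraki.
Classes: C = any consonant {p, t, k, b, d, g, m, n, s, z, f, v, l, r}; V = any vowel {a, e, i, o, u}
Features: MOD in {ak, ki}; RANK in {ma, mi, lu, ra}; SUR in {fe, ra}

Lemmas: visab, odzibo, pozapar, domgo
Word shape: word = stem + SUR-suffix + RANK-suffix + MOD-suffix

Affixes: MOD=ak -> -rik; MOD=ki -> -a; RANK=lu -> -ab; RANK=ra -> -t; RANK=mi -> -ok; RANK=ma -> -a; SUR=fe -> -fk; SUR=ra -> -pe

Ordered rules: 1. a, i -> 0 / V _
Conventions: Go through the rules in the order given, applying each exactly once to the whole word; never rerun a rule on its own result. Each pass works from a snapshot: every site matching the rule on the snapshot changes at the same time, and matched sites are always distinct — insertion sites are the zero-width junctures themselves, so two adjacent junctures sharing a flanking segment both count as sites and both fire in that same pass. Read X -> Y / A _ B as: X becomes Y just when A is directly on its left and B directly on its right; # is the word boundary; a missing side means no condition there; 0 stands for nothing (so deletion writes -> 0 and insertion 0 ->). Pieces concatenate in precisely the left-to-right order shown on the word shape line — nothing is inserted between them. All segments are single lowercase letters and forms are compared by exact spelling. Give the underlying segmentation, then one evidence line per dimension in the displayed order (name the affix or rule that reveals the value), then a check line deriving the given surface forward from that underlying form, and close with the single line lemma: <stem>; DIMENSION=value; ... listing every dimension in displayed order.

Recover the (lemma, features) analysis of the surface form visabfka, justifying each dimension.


underlying: visab-fk-a-a
MOD=ki - signalled by the affix -a
RANK=ma - signalled by the affix -a
SUR=fe - signalled by the affix -fk
check: visabfkaa -> visabfka
lemma: visab; MOD=ki; RANK=ma; SUR=fe
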